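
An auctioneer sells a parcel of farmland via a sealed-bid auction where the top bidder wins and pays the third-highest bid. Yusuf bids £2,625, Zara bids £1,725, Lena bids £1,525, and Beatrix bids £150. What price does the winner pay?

Ordered from highest: Yusuf £2,625 > Zara £1,725 > Lena £1,525 > Beatrix £150.
Yusuf is the highest bidder, so Yusuf wins.
Under the third-price rule, the price is the third-highest bid: £1,525.

The winner pays £1,525.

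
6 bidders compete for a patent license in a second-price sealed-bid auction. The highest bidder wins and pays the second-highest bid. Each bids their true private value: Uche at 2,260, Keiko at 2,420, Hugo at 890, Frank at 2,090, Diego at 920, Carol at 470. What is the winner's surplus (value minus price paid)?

Bids in descending order: Keiko 2,420, then Uche 2,260, then Frank 2,090, then Diego 920, then Hugo 890, then Carol 470.
Keiko wins with the top bid and pays the second-highest, 2,260.
Surplus = 2,420 − 2,260 = 160.

160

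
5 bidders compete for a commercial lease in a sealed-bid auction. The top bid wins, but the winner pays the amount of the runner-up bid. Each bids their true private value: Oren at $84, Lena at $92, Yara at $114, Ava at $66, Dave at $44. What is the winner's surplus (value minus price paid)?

Winner's surplus: $22.

Sorted high to low: Yara $114 > Lena $92 > Oren $84 > Ava $66 > Dave $44.
Yara wins with the top bid and pays the second-highest, $92.
Surplus = $114 − $92 = $22.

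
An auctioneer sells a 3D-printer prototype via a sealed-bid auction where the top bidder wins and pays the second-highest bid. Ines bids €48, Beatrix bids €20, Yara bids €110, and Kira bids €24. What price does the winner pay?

The winner pays €48.

Ranking the bids: Yara €110; Ines €48; Kira €24; Beatrix €20.
Yara is the highest bidder, so Yara wins.
Under the second-price rule, the price is the second-highest bid: €48.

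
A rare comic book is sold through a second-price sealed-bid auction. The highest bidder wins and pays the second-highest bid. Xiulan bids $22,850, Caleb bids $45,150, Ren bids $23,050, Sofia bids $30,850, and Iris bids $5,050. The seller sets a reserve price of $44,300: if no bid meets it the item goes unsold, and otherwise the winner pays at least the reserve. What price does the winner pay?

Price paid: $44,300.

Ranking the bids: Caleb $45,150; Sofia $30,850; Ren $23,050; Xiulan $22,850; Iris $5,050.
Caleb has the highest bid, so Caleb wins.
The second-highest bid is $30,850, but the reserve $44,300 is higher, so the price is the reserve.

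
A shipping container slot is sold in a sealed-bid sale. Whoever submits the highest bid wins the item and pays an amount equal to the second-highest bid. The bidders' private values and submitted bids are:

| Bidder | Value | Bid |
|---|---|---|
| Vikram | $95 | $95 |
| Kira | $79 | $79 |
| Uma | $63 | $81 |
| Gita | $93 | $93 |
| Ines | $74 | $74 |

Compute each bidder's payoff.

Vikram $2, Kira $0, Uma $0, Gita $0, Ines $0.

Bids in descending order: Vikram $95, then Gita $93, then Uma $81, then Kira $79, then Ines $74.
Vikram has the top bid and wins; the price is the second-highest bid, $93.
Vikram's payoff = $95 − $93 = $2. All other bidders lose, so their payoff is 0.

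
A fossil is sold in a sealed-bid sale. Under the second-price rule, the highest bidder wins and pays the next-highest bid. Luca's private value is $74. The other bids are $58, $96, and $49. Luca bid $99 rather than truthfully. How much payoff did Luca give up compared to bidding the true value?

The highest competing bid is $96.
Bidding truthfully at $74: the top bid is $96 (a rival), so Luca loses. Payoff = $0.
Bidding $99: Luca has the top bid, wins, and pays the second-highest bid $96. Payoff = $74 − $96 = -$22.
Regret = truthful payoff − actual payoff = $0 − -$22 = $22.
Deviating from a truthful bid can only lose payoff in a second-price auction — never gain.

Payoff forgone: $22.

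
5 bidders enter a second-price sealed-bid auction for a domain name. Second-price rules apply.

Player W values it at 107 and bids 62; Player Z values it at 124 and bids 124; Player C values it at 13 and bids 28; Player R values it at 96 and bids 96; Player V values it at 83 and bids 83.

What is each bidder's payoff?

Payoffs: Player W 0, Player Z 28, Player C 0, Player R 0, Player V 0.

Bids in descending order: Player Z 124; Player R 96; Player V 83; Player W 62; Player C 28.
Player Z has the top bid and wins; the price is the second-highest bid, 96.
Player Z's payoff = 124 − 96 = 28. All other bidders lose, so their payoff is 0.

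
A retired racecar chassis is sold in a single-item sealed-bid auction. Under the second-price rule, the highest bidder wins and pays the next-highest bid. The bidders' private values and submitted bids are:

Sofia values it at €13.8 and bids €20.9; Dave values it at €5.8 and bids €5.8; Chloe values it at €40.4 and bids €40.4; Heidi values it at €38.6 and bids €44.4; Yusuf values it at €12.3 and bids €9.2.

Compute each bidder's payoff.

Sofia €0.0, Dave €0.0, Chloe €0.0, Heidi -€1.8, Yusuf €0.0.

Ranking the bids: Heidi €44.4, then Chloe €40.4, then Sofia €20.9, then Yusuf €9.2, then Dave €5.8.
Heidi has the top bid and wins; the price is the second-highest bid, €40.4.
Heidi's payoff = €38.6 − €40.4 = -€1.8. All other bidders lose, so their payoff is 0.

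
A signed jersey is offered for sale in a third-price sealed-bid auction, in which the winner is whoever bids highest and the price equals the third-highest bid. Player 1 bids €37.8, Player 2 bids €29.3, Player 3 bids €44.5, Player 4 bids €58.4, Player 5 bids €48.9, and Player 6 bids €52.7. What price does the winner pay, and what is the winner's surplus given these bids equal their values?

The winner pays €48.9 for a surplus of €9.5.

Bids in descending order: Player 4 €58.4; Player 6 €52.7; Player 5 €48.9; Player 3 €44.5; Player 1 €37.8; Player 2 €29.3.
Player 4 is the highest bidder, so Player 4 wins.
Under the third-price rule, the price is the third-highest bid: €48.9.
Surplus = €58.4 − €48.9 = €9.5.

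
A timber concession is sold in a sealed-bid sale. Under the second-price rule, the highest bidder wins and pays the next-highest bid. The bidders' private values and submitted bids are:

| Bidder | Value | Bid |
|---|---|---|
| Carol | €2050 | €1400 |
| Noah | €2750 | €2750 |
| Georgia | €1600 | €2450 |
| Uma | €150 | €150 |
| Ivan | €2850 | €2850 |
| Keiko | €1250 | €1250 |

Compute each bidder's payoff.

Ordered from highest: Ivan €2850, then Noah €2750, then Georgia €2450, then Carol €1400, then Keiko €1250, then Uma €150.
Ivan has the top bid and wins; the price is the second-highest bid, €2750.
Ivan's payoff = €2850 − €2750 = €100. All other bidders lose, so their payoff is 0.

Payoffs: Carol €0, Noah €0, Georgia €0, Uma €0, Ivan €100, Keiko €0.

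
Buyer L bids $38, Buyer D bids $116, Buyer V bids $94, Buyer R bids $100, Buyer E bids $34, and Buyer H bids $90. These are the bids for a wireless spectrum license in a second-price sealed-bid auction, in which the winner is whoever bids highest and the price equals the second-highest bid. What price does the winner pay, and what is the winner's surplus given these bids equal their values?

Price $100; surplus $16.

Bids in descending order: Buyer D $116 > Buyer R $100 > Buyer V $94 > Buyer H $90 > Buyer L $38 > Buyer E $34.
Buyer D is the highest bidder, so Buyer D wins.
Under the second-price rule, the price is the second-highest bid: $100.
Surplus = $116 − $100 = $16.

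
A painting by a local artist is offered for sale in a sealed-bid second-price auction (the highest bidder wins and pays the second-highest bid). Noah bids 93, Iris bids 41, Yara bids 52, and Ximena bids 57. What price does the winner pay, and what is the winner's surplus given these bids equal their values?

Price 57; surplus 36.

Ranking the bids: Noah 93, then Ximena 57, then Yara 52, then Iris 41.
Noah is the highest bidder, so Noah wins.
Under the second-price rule, the price is the second-highest bid: 57.
Surplus = 93 − 57 = 36.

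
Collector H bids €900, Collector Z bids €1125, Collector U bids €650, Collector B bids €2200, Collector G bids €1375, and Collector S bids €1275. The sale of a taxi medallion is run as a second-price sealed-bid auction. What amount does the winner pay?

The winner pays €1375.

Bids in descending order: Collector B €2200, then Collector G €1375, then Collector S €1275, then Collector Z €1125, then Collector H €900, then Collector U €650.
Collector B has the highest bid, so Collector B wins.
The second-highest bid is €1375, so that is what Collector B pays.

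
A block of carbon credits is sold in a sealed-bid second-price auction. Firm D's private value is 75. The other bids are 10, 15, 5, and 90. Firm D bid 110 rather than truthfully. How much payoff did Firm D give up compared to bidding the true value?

Regret: 15.

The highest competing bid is 90.
Bidding truthfully at 75: the top bid is 90 (a rival), so Firm D loses. Payoff = 0.
Bidding 110: Firm D has the top bid, wins, and pays the second-highest bid 90. Payoff = 75 − 90 = -15.
Regret = truthful payoff − actual payoff = 0 − -15 = 15.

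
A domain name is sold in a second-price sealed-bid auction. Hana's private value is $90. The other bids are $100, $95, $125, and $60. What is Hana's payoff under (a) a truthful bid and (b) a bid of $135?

The highest competing bid is $125.
Bidding truthfully at $90: the top bid is $125 (a rival), so Hana loses. Payoff = $0.
Bidding $135: Hana has the top bid, wins, and pays the second-highest bid $125. Payoff = $90 − $125 = -$35.
This is the dominant-strategy logic: truthful bidding weakly beats any alternative.

(a) $0  (b) -$35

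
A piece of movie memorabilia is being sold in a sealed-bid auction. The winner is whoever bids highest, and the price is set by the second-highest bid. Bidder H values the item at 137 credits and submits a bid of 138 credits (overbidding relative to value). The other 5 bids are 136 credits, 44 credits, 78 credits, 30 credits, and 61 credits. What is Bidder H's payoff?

Bidder H's payoff: 1 credits.

Highest competing bid: 136 credits.
Bidder H's bid 138 credits is the highest overall, so Bidder H wins and pays the second-highest bid, 136 credits.
Payoff = value − price = 137 credits − 136 credits = 1 credits.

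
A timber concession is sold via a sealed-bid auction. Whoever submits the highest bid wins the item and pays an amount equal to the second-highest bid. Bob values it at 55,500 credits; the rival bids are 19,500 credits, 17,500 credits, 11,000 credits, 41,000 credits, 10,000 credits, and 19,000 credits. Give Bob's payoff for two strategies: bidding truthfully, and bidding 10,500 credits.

Truthful: 14,500 credits; alternative: 0 credits.

The highest competing bid is 41,000 credits.
Bidding truthfully at 55,500 credits: Bob has the top bid, wins, and pays the second-highest bid 41,000 credits. Payoff = 55,500 credits − 41,000 credits = 14,500 credits.
Bidding 10,500 credits: the top bid is 41,000 credits (a rival), so Bob loses. Payoff = 0 credits.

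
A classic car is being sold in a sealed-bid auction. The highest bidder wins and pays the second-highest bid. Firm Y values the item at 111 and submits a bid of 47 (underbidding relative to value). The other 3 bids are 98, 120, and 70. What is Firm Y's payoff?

Highest competing bid: 120.
Firm Y's bid 47 is not the highest, so Firm Y loses, pays nothing, and earns zero payoff.

Firm Y's payoff: 0.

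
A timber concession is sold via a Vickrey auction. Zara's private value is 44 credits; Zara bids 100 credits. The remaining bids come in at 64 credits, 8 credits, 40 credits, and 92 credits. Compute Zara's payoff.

Highest competing bid: 92 credits.
Zara's bid 100 credits is the highest overall, so Zara wins and pays the second-highest bid, 92 credits.
Payoff = value − price = 44 credits − 92 credits = -48 credits.

-48 credits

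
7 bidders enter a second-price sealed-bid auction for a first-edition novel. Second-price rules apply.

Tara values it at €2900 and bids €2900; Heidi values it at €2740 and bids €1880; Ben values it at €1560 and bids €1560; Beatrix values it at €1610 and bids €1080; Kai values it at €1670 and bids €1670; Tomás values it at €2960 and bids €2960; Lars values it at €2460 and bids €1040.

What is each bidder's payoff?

Payoffs: Tara €0, Heidi €0, Ben €0, Beatrix €0, Kai €0, Tomás €60, Lars €0.

Ordered from highest: Tomás €2960, then Tara €2900, then Heidi €1880, then Kai €1670, then Ben €1560, then Beatrix €1080, then Lars €1040.
Tomás has the top bid and wins; the price is the second-highest bid, €2900.
Tomás's payoff = €2960 − €2900 = €60. All other bidders lose, so their payoff is 0.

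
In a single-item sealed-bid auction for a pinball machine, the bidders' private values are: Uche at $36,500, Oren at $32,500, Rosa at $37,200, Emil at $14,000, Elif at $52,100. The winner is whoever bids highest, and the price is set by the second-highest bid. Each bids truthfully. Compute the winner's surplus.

Ordered from highest: Elif $52,100, then Rosa $37,200, then Uche $36,500, then Oren $32,500, then Emil $14,000.
Elif wins with the top bid and pays the second-highest, $37,200.
Surplus = $52,100 − $37,200 = $14,900.

$14,900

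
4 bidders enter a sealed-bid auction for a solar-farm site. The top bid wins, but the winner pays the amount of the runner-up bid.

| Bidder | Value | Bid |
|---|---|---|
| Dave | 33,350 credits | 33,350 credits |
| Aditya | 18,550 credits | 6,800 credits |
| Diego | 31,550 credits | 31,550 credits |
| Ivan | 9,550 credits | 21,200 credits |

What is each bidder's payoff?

Dave 1,800 credits, Aditya 0 credits, Diego 0 credits, Ivan 0 credits.

Bids in descending order: Dave 33,350 credits > Diego 31,550 credits > Ivan 21,200 credits > Aditya 6,800 credits.
Dave has the top bid and wins; the price is the second-highest bid, 31,550 credits.
Dave's payoff = 33,350 credits − 31,550 credits = 1,800 credits. All other bidders lose, so their payoff is 0.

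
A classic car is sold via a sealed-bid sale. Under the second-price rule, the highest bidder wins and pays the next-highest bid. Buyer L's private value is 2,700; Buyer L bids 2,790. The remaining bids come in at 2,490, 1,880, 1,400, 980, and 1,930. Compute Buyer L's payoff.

Payoff = 210.

Highest competing bid: 2,490.
Buyer L's bid 2,790 is the highest overall, so Buyer L wins and pays the second-highest bid, 2,490.
Payoff = value − price = 2,700 − 2,490 = 210.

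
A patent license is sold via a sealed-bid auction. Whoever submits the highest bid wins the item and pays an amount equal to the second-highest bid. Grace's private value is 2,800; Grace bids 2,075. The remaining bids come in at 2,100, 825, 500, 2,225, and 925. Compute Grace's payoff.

0

Highest competing bid: 2,225.
Grace's bid 2,075 is not the highest, so Grace loses, pays nothing, and earns zero payoff.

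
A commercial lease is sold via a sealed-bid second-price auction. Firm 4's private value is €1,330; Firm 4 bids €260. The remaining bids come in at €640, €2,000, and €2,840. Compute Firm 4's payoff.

The bidder's payoff: €0.

Highest competing bid: €2,840.
Firm 4's bid €260 is not the highest, so Firm 4 loses, pays nothing, and earns zero payoff.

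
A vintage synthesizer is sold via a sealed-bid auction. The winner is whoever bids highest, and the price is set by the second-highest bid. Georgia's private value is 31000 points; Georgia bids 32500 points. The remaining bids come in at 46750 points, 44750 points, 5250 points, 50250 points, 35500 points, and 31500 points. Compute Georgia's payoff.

0 points

Highest competing bid: 50250 points.
Georgia's bid 32500 points is not the highest, so Georgia loses, pays nothing, and earns zero payoff.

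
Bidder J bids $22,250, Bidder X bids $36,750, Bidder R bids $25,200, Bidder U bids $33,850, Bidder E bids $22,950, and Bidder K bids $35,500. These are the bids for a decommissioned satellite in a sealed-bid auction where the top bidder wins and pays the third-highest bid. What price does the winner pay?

$33,850

Sorted high to low: Bidder X $36,750, then Bidder K $35,500, then Bidder U $33,850, then Bidder R $25,200, then Bidder E $22,950, then Bidder J $22,250.
Bidder X is the highest bidder, so Bidder X wins.
Under the third-price rule, the price is the third-highest bid: $33,850.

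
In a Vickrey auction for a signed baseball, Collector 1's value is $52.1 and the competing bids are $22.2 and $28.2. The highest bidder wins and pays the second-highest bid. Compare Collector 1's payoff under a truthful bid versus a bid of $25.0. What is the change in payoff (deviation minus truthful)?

The highest competing bid is $28.2.
Bidding truthfully at $52.1: Collector 1 has the top bid, wins, and pays the second-highest bid $28.2. Payoff = $52.1 − $28.2 = $23.9.
Bidding $25.0: the top bid is $28.2 (a rival), so Collector 1 loses. Payoff = $0.0.
Change = $0.0 − $23.9 = -$23.9.
Deviating from a truthful bid can only lose payoff in a second-price auction — never gain.

-$23.9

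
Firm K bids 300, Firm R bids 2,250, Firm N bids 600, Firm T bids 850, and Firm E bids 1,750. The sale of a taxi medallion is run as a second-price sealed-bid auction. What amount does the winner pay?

The winner pays 1,750.

Bids in descending order: Firm R 2,250, then Firm E 1,750, then Firm T 850, then Firm N 600, then Firm K 300.
Firm R has the highest bid, so Firm R wins.
The second-highest bid is 1,750, so that is what Firm R pays.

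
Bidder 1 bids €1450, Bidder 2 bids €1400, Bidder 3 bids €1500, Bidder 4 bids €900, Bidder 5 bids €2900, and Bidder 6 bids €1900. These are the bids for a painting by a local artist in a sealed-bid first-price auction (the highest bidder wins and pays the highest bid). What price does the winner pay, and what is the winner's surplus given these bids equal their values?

The winner pays €2900 for a surplus of €0.

Sorted high to low: Bidder 5 €2900, then Bidder 6 €1900, then Bidder 3 €1500, then Bidder 1 €1450, then Bidder 2 €1400, then Bidder 4 €900.
Bidder 5 is the highest bidder, so Bidder 5 wins.
Under the first-price rule, the price is the highest bid: €2900.
Surplus = €2900 − €2900 = €0.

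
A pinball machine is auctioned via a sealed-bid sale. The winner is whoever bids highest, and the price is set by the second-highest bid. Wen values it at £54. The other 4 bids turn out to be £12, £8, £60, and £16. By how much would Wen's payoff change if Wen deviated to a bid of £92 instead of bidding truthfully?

Change in payoff: -£6.

The highest competing bid is £60.
Bidding truthfully at £54: the top bid is £60 (a rival), so Wen loses. Payoff = £0.
Bidding £92: Wen has the top bid, wins, and pays the second-highest bid £60. Payoff = £54 − £60 = -£6.
Change = -£6 − £0 = -£6.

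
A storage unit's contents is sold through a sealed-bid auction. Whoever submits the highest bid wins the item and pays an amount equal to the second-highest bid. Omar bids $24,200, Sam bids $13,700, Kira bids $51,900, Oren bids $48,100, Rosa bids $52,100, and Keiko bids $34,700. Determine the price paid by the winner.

Price paid: $51,900.

Bids in descending order: Rosa $52,100 > Kira $51,900 > Oren $48,100 > Keiko $34,700 > Omar $24,200 > Sam $13,700.
Rosa has the highest bid, so Rosa wins.
The second-highest bid is $51,900, so that is what Rosa pays.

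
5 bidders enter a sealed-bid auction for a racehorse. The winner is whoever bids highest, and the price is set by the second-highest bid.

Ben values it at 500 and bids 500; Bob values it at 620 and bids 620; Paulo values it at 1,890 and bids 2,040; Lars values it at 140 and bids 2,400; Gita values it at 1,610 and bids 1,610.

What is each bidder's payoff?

Sorted high to low: Lars 2,400, then Paulo 2,040, then Gita 1,610, then Bob 620, then Ben 500.
Lars has the top bid and wins; the price is the second-highest bid, 2,040.
Lars's payoff = 140 − 2,040 = -1,900. All other bidders lose, so their payoff is 0.

Ben 0, Bob 0, Paulo 0, Lars -1,900, Gita 0.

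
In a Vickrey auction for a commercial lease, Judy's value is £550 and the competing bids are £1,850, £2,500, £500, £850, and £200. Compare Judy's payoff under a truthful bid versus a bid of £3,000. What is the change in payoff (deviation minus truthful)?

Change in payoff: -£1,950.

The highest competing bid is £2,500.
Bidding truthfully at £550: the top bid is £2,500 (a rival), so Judy loses. Payoff = £0.
Bidding £3,000: Judy has the top bid, wins, and pays the second-highest bid £2,500. Payoff = £550 − £2,500 = -£1,950.
Change = -£1,950 − £0 = -£1,950.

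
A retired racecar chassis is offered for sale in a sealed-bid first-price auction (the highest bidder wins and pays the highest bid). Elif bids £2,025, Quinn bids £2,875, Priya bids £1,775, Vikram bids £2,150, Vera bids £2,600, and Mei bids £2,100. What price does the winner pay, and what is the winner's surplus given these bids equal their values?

Sorted high to low: Quinn £2,875, then Vera £2,600, then Vikram £2,150, then Mei £2,100, then Elif £2,025, then Priya £1,775.
Quinn is the highest bidder, so Quinn wins.
Under the first-price rule, the price is the highest bid: £2,875.
Surplus = £2,875 − £2,875 = £0.

Price £2,875; surplus £0.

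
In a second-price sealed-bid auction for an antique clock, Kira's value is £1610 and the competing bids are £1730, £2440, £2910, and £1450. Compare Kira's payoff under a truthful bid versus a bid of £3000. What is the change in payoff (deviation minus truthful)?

The highest competing bid is £2910.
Bidding truthfully at £1610: the top bid is £2910 (a rival), so Kira loses. Payoff = £0.
Bidding £3000: Kira has the top bid, wins, and pays the second-highest bid £2910. Payoff = £1610 − £2910 = -£1300.
Change = -£1300 − £0 = -£1300.
Deviating from a truthful bid can only lose payoff in a second-price auction — never gain.

Payoff change: -£1300.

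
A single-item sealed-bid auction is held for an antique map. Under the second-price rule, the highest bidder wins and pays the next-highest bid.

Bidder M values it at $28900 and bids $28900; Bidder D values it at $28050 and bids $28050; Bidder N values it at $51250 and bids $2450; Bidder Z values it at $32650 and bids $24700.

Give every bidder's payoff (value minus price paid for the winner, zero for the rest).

Bidder M $850, Bidder D $0, Bidder N $0, Bidder Z $0.

Ordered from highest: Bidder M $28900, then Bidder D $28050, then Bidder Z $24700, then Bidder N $2450.
Bidder M has the top bid and wins; the price is the second-highest bid, $28050.
Bidder M's payoff = $28900 − $28050 = $850. All other bidders lose, so their payoff is 0.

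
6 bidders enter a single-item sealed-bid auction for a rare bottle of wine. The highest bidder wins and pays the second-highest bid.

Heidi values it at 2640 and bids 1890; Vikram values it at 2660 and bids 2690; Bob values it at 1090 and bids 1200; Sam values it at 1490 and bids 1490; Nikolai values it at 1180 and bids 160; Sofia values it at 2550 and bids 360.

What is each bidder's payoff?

Payoffs: Heidi 0, Vikram 770, Bob 0, Sam 0, Nikolai 0, Sofia 0.

Ranking the bids: Vikram 2690, then Heidi 1890, then Sam 1490, then Bob 1200, then Sofia 360, then Nikolai 160.
Vikram has the top bid and wins; the price is the second-highest bid, 1890.
Vikram's payoff = 2660 − 1890 = 770. All other bidders lose, so their payoff is 0.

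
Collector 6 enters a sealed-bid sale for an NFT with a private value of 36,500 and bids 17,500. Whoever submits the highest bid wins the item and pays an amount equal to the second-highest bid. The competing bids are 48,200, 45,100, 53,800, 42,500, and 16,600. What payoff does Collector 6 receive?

The bidder's payoff: 0.

Highest competing bid: 53,800.
Collector 6's bid 17,500 is not the highest, so Collector 6 loses, pays nothing, and earns zero payoff.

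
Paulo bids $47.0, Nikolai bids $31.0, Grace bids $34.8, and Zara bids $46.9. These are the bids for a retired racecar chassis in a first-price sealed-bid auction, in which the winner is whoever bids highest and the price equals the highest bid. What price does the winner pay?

The winner pays $47.0.

Ranking the bids: Paulo $47.0 > Zara $46.9 > Grace $34.8 > Nikolai $31.0.
Paulo is the highest bidder, so Paulo wins.
Under the first-price rule, the price is the highest bid: $47.0.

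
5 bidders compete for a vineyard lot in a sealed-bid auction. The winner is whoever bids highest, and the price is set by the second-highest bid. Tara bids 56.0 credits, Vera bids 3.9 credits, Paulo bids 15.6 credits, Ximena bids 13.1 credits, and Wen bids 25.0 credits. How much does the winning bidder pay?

25.0 credits

Ranking the bids: Tara 56.0 credits > Wen 25.0 credits > Paulo 15.6 credits > Ximena 13.1 credits > Vera 3.9 credits.
Tara has the highest bid, so Tara wins.
The second-highest bid is 25.0 credits, so that is what Tara pays.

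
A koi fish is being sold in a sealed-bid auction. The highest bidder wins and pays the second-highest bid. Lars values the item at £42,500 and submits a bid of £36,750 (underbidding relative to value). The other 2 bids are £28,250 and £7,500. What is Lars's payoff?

Payoff = £14,250.

Highest competing bid: £28,250.
Lars's bid £36,750 is the highest overall, so Lars wins and pays the second-highest bid, £28,250.
Payoff = value − price = £42,500 − £28,250 = £14,250.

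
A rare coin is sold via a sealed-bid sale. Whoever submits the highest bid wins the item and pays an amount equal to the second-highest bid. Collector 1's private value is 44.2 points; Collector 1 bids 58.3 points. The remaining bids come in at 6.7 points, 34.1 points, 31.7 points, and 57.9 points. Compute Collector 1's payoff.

Highest competing bid: 57.9 points.
Collector 1's bid 58.3 points is the highest overall, so Collector 1 wins and pays the second-highest bid, 57.9 points.
Payoff = value − price = 44.2 points − 57.9 points = -13.7 points.
Overbidding won the item at a price above value — truthful bidding would have avoided this loss.

-13.7 points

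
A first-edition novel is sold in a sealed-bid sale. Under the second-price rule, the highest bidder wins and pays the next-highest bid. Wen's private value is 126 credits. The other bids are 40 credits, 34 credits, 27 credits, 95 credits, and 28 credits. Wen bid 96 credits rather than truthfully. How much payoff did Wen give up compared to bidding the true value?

The highest competing bid is 95 credits.
Bidding truthfully at 126 credits: Wen has the top bid, wins, and pays the second-highest bid 95 credits. Payoff = 126 credits − 95 credits = 31 credits.
Bidding 96 credits: Wen has the top bid, wins, and pays the second-highest bid 95 credits. Payoff = 126 credits − 95 credits = 31 credits.
Regret = truthful payoff − actual payoff = 31 credits − 31 credits = 0 credits.
The bid only affects whether you win, not the price — here both bids land on the same side of the top rival bid, so the deviation is payoff-neutral.

Payoff forgone: 0 credits.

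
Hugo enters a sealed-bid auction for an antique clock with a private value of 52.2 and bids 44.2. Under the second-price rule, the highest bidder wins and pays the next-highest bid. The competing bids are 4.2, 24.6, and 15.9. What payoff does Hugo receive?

27.6

Highest competing bid: 24.6.
Hugo's bid 44.2 is the highest overall, so Hugo wins and pays the second-highest bid, 24.6.
Payoff = value − price = 52.2 − 24.6 = 27.6.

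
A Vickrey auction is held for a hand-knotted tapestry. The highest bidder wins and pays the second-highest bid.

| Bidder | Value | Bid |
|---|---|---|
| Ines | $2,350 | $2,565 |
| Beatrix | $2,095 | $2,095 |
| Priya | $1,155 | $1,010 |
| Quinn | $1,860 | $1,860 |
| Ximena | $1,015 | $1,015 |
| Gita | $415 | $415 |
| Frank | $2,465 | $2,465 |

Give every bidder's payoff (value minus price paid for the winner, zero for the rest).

Payoffs: Ines -$115, Beatrix $0, Priya $0, Quinn $0, Ximena $0, Gita $0, Frank $0.

Ranking the bids: Ines $2,565; Frank $2,465; Beatrix $2,095; Quinn $1,860; Ximena $1,015; Priya $1,010; Gita $415.
Ines has the top bid and wins; the price is the second-highest bid, $2,465.
Ines's payoff = $2,350 − $2,465 = -$115. All other bidders lose, so their payoff is 0.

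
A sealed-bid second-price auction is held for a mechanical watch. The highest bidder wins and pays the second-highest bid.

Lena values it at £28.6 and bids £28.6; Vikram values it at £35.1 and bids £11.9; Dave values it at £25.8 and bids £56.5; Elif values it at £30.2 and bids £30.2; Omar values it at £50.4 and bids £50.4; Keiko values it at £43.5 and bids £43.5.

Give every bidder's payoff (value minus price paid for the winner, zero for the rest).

Ranking the bids: Dave £56.5, then Omar £50.4, then Keiko £43.5, then Elif £30.2, then Lena £28.6, then Vikram £11.9.
Dave has the top bid and wins; the price is the second-highest bid, £50.4.
Dave's payoff = £25.8 − £50.4 = -£24.6. All other bidders lose, so their payoff is 0.

Lena £0.0, Vikram £0.0, Dave -£24.6, Elif £0.0, Omar £0.0, Keiko £0.0.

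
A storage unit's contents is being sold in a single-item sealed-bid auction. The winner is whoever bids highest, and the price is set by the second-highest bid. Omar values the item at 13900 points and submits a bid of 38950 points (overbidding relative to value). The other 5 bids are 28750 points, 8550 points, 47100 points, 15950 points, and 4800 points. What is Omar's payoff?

Payoff = 0 points.

Highest competing bid: 47100 points.
Omar's bid 38950 points is not the highest, so Omar loses, pays nothing, and earns zero payoff.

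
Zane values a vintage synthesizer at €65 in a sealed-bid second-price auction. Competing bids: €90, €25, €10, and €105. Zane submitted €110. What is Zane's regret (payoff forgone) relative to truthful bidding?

The highest competing bid is €105.
Bidding truthfully at €65: the top bid is €105 (a rival), so Zane loses. Payoff = €0.
Bidding €110: Zane has the top bid, wins, and pays the second-highest bid €105. Payoff = €65 − €105 = -€40.
Regret = truthful payoff − actual payoff = €0 − -€40 = €40.

€40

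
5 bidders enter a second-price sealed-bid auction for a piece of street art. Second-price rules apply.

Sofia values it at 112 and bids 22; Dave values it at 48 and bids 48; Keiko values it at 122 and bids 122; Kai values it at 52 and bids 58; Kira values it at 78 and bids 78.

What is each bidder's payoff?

Payoffs: Sofia 0, Dave 0, Keiko 44, Kai 0, Kira 0.

Bids in descending order: Keiko 122; Kira 78; Kai 58; Dave 48; Sofia 22.
Keiko has the top bid and wins; the price is the second-highest bid, 78.
Keiko's payoff = 122 − 78 = 44. All other bidders lose, so their payoff is 0.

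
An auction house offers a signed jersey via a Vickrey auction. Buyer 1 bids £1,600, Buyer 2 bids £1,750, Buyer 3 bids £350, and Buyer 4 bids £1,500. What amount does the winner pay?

Ranking the bids: Buyer 2 £1,750; Buyer 1 £1,600; Buyer 4 £1,500; Buyer 3 £350.
Buyer 2 has the highest bid, so Buyer 2 wins.
The second-highest bid is £1,600, so that is what Buyer 2 pays.

£1,600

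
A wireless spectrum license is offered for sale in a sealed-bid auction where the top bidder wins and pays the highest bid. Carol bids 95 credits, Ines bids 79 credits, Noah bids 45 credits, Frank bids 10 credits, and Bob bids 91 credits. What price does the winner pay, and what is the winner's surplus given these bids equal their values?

Bids in descending order: Carol 95 credits > Bob 91 credits > Ines 79 credits > Noah 45 credits > Frank 10 credits.
Carol is the highest bidder, so Carol wins.
Under the first-price rule, the price is the highest bid: 95 credits.
Surplus = 95 credits − 95 credits = 0 credits.

Price 95 credits; surplus 0 credits.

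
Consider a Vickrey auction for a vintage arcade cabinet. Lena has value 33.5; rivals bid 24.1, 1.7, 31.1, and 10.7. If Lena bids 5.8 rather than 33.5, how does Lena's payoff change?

The highest competing bid is 31.1.
Bidding truthfully at 33.5: Lena has the top bid, wins, and pays the second-highest bid 31.1. Payoff = 33.5 − 31.1 = 2.4.
Bidding 5.8: the top bid is 31.1 (a rival), so Lena loses. Payoff = 0.0.
Change = 0.0 − 2.4 = -2.4.

-2.4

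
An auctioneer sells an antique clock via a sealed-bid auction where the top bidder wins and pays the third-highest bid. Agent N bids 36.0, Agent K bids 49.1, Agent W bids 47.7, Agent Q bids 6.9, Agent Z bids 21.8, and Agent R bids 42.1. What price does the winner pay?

The winner pays 42.1.

Sorted high to low: Agent K 49.1; Agent W 47.7; Agent R 42.1; Agent N 36.0; Agent Z 21.8; Agent Q 6.9.
Agent K is the highest bidder, so Agent K wins.
Under the third-price rule, the price is the third-highest bid: 42.1.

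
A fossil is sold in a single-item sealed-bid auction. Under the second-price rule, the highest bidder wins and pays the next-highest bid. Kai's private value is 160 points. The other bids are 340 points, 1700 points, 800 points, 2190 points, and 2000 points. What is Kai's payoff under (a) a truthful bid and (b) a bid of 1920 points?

Truthful: 0 points; alternative: 0 points.

The highest competing bid is 2190 points.
Bidding truthfully at 160 points: the top bid is 2190 points (a rival), so Kai loses. Payoff = 0 points.
Bidding 1920 points: the top bid is 2190 points (a rival), so Kai loses. Payoff = 0 points.
The bid only affects whether you win, not the price — here both bids land on the same side of the top rival bid, so the deviation is payoff-neutral.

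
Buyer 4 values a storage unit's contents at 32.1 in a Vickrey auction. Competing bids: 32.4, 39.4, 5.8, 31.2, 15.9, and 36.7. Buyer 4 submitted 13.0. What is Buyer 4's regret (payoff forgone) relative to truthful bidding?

The highest competing bid is 39.4.
Bidding truthfully at 32.1: the top bid is 39.4 (a rival), so Buyer 4 loses. Payoff = 0.0.
Bidding 13.0: the top bid is 39.4 (a rival), so Buyer 4 loses. Payoff = 0.0.
Regret = truthful payoff − actual payoff = 0.0 − 0.0 = 0.0.

Payoff forgone: 0.0.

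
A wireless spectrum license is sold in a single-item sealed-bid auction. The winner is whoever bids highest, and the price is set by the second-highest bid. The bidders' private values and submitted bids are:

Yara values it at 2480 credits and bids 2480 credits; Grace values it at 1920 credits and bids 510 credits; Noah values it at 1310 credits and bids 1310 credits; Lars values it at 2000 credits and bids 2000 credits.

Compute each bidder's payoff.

Ordered from highest: Yara 2480 credits > Lars 2000 credits > Noah 1310 credits > Grace 510 credits.
Yara has the top bid and wins; the price is the second-highest bid, 2000 credits.
Yara's payoff = 2480 credits − 2000 credits = 480 credits. All other bidders lose, so their payoff is 0.

Payoffs: Yara 480 credits, Grace 0 credits, Noah 0 credits, Lars 0 credits.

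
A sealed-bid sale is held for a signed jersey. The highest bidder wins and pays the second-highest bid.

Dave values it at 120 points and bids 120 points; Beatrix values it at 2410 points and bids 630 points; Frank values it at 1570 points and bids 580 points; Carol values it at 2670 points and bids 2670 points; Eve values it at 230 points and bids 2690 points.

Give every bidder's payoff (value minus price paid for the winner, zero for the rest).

Dave 0 points, Beatrix 0 points, Frank 0 points, Carol 0 points, Eve -2440 points.

Ordered from highest: Eve 2690 points > Carol 2670 points > Beatrix 630 points > Frank 580 points > Dave 120 points.
Eve has the top bid and wins; the price is the second-highest bid, 2670 points.
Eve's payoff = 230 points − 2670 points = -2440 points. All other bidders lose, so their payoff is 0.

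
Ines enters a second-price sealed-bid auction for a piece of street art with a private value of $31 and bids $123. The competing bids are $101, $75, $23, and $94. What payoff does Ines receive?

Highest competing bid: $101.
Ines's bid $123 is the highest overall, so Ines wins and pays the second-highest bid, $101.
Payoff = value − price = $31 − $101 = -$70.
Overbidding won the item at a price above value — truthful bidding would have avoided this loss.

Payoff = -$70.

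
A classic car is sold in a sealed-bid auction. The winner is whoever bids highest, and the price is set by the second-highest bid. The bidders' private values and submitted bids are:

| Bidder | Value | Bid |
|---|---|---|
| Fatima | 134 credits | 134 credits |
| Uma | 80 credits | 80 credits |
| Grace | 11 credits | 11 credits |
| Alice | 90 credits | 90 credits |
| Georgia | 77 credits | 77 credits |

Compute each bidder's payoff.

Ranking the bids: Fatima 134 credits; Alice 90 credits; Uma 80 credits; Georgia 77 credits; Grace 11 credits.
Fatima has the top bid and wins; the price is the second-highest bid, 90 credits.
Fatima's payoff = 134 credits − 90 credits = 44 credits. All other bidders lose, so their payoff is 0.

Payoffs: Fatima 44 credits, Uma 0 credits, Grace 0 credits, Alice 0 credits, Georgia 0 credits.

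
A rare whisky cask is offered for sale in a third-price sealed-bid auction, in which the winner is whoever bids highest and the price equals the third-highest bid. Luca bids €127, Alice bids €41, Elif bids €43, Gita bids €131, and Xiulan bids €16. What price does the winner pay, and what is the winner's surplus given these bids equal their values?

Ranking the bids: Gita €131, then Luca €127, then Elif €43, then Alice €41, then Xiulan €16.
Gita is the highest bidder, so Gita wins.
Under the third-price rule, the price is the third-highest bid: €43.
Surplus = €131 − €43 = €88.

The winner pays €43 for a surplus of €88.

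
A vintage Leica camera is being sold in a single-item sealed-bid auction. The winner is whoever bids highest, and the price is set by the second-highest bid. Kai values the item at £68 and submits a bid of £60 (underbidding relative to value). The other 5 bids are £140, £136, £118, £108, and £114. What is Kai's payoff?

Payoff = £0.

Highest competing bid: £140.
Kai's bid £60 is not the highest, so Kai loses, pays nothing, and earns zero payoff.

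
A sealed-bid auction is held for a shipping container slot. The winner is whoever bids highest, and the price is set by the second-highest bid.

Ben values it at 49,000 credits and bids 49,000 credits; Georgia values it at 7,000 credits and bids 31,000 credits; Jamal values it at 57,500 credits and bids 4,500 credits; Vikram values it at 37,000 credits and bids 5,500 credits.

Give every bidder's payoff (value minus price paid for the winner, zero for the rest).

Ordered from highest: Ben 49,000 credits > Georgia 31,000 credits > Vikram 5,500 credits > Jamal 4,500 credits.
Ben has the top bid and wins; the price is the second-highest bid, 31,000 credits.
Ben's payoff = 49,000 credits − 31,000 credits = 18,000 credits. All other bidders lose, so their payoff is 0.

Ben 18,000 credits, Georgia 0 credits, Jamal 0 credits, Vikram 0 credits.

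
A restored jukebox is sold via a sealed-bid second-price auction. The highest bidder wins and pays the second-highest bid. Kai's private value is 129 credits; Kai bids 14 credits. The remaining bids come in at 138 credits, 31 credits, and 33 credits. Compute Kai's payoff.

Highest competing bid: 138 credits.
Kai's bid 14 credits is not the highest, so Kai loses, pays nothing, and earns zero payoff.

Kai's payoff: 0 credits.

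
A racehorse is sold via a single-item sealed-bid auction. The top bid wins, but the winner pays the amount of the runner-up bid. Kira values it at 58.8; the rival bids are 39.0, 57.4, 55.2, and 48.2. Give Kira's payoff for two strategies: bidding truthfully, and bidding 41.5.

Truthful: 1.4; alternative: 0.0.

The highest competing bid is 57.4.
Bidding truthfully at 58.8: Kira has the top bid, wins, and pays the second-highest bid 57.4. Payoff = 58.8 − 57.4 = 1.4.
Bidding 41.5: the top bid is 57.4 (a rival), so Kira loses. Payoff = 0.0.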